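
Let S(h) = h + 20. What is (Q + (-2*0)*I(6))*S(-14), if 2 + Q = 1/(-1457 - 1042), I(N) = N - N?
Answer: -9998/833 ≈ -12.002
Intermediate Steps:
S(h) = 20 + h
I(N) = 0
Q = -4999/2499 (Q = -2 + 1/(-1457 - 1042) = -2 + 1/(-2499) = -2 - 1/2499 = -4999/2499 ≈ -2.0004)
(Q + (-2*0)*I(6))*S(-14) = (-4999/2499 - 2*0*0)*(20 - 14) = (-4999/2499 + 0*0)*6 = (-4999/2499 + 0)*6 = -4999/2499*6 = -9998/833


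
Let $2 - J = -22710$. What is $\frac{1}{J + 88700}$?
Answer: $\frac{1}{111412} \approx 8.9757 \cdot 10^{-6}$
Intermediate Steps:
$J = 22712$ ($J = 2 - -22710 = 2 + 22710 = 22712$)
$\frac{1}{J + 88700} = \frac{1}{22712 + 88700} = \frac{1}{111412}$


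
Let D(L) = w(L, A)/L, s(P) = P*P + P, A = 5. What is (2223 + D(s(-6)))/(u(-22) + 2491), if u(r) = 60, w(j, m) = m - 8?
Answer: 22229/25510 ≈ 0.87138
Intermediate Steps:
w(j, m) = -8 + m
s(P) = P + P² (s(P) = P² + P = P + P²)
D(L) = -3/L (D(L) = (-8 + 5)/L = -3/L)
(2223 + D(s(-6)))/(u(-22) + 2491) = (2223 - 3*(-1/(6*(1 - 6))))/(60 + 2491) = (2223 - 3/((-6*(-5))))/2551 = (2223 - 3/30)*(1/2551) = (2223 - 3*1/30)*(1/2551) = (2223 - ⅒)*(1/2551) = (22229/10)*(1/2551) = 22229/25510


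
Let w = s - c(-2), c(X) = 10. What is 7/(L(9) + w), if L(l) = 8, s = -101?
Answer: -7/103 ≈ -0.067961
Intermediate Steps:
w = -111 (w = -101 - 1*10 = -101 - 10 = -111)
7/(L(9) + w) = 7/(8 - 111) = 7/(-103) = -1/103*7 = -7/103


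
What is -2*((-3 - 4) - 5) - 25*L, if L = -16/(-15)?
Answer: -8/3 ≈ -2.6667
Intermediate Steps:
L = 16/15 (L = -16*(-1/15) = 16/15 ≈ 1.0667)
-2*((-3 - 4) - 5) - 25*L = -2*((-3 - 4) - 5) - 25*16/15 = -2*(-7 - 5) - 80/3 = -2*(-12) - 80/3 = 24 - 80/3 = -8/3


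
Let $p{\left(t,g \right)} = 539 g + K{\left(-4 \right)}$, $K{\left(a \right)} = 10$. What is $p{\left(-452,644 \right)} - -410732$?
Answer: $757858$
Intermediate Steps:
$p{\left(t,g \right)} = 10 + 539 g$ ($p{\left(t,g \right)} = 539 g + 10 = 10 + 539 g$)
$p{\left(-452,644 \right)} - -410732 = \left(10 + 539 \cdot 644\right) - -410732 = \left(10 + 347116\right) + 410732 = 347126 + 410732 = 757858$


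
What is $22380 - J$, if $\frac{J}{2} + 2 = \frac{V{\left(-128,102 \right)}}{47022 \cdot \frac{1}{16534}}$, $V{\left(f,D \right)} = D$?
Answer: $\frac{10285956}{461} \approx 22312.0$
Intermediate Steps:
$J = \frac{31224}{461}$ ($J = -4 + 2 \frac{102}{47022 \cdot \frac{1}{16534}} = -4 + 2 \frac{102}{\frac{23511}{8267}} = -4 + 2 \cdot 102 \cdot \frac{8267}{23511} = -4 + 2 \cdot \frac{16534}{461} = -4 + \frac{33068}{461} = \frac{31224}{461} \approx 67.731$)
$22380 - J = 22380 - \frac{31224}{461} = \frac{10285956}{461}$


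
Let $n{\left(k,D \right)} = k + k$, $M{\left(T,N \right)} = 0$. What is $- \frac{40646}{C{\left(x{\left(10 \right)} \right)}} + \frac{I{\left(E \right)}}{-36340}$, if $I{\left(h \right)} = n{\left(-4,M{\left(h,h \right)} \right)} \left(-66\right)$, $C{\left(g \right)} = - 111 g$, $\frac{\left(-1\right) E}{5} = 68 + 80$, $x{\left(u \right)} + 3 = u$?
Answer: $\frac{369166346}{7059045} \approx 52.297$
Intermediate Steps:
$x{\left(u \right)} = -3 + u$
$n{\left(k,D \right)} = 2 k$
$E = -740$ ($E = - 5 \left(68 + 80\right) = \left(-5\right) 148 = -740$)
$I{\left(h \right)} = 528$ ($I{\left(h \right)} = 2 \left(-4\right) \left(-66\right) = \left(-8\right) \left(-66\right) = 528$)
$- \frac{40646}{C{\left(x{\left(10 \right)} \right)}} + \frac{I{\left(E \right)}}{-36340} = - \frac{40646}{\left(-111\right) \left(-3 + 10\right)} + \frac{528}{-36340} = - \frac{40646}{\left(-111\right) 7} + 528 \left(- \frac{1}{36340}\right) = - \frac{40646}{-777} - \frac{132}{9085} = \left(-40646\right) \left(- \frac{1}{777}\right) - \frac{132}{9085} = \frac{40646}{777} - \frac{132}{9085} = \frac{369166346}{7059045}$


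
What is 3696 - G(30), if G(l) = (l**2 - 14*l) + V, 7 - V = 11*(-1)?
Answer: 3198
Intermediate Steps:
V = 18 (V = 7 - 11*(-1) = 7 - 1*(-11) = 7 + 11 = 18)
G(l) = 18 + l**2 - 14*l (G(l) = (l**2 - 14*l) + 18 = 18 + l**2 - 14*l)
3696 - G(30) = 3696 - (18 + 30**2 - 14*30) = 3696 - (18 + 900 - 420) = 3696 - 1*498 = 3696 - 498 = 3198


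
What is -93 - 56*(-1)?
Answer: -37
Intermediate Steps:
-93 - 56*(-1) = -93 - 28*(-2) = -93 + 56 = -37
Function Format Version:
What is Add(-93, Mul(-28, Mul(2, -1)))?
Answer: -37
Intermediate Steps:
Add(-93, Mul(-28, Mul(2, -1))) = Add(-93, Mul(-28, -2)) = Add(-93, 56) = -37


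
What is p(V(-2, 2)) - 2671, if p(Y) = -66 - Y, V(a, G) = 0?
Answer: -2737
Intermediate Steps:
p(V(-2, 2)) - 2671 = (-66 - 1*0) - 2671 = (-66 + 0) - 2671 = -66 - 2671 = -2737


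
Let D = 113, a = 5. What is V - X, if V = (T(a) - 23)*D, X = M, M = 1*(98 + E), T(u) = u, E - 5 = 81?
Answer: -2218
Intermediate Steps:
E = 86 (E = 5 + 81 = 86)
M = 184 (M = 1*(98 + 86) = 1*184 = 184)
X = 184
V = -2034 (V = (5 - 23)*113 = -18*113 = -2034)
V - X = -2034 - 1*184 = -2034 - 184 = -2218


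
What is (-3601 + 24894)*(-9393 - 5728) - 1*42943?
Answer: -322014396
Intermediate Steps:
(-3601 + 24894)*(-9393 - 5728) - 1*42943 = 21293*(-15121) - 42943 = -321971453 - 42943 = -322014396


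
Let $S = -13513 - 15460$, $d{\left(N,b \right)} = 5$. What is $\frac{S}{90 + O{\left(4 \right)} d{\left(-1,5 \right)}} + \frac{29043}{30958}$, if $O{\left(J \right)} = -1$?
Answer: $- \frac{894477479}{2631430} \approx -339.92$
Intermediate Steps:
$S = -28973$ ($S = -13513 - 15460 = -28973$)
$\frac{S}{90 + O{\left(4 \right)} d{\left(-1,5 \right)}} + \frac{29043}{30958} = - \frac{28973}{90 - 5} + \frac{29043}{30958} = - \frac{28973}{90 - 5} + 29043 \cdot \frac{1}{30958} = - \frac{28973}{85} + \frac{29043}{30958} = - \frac{894477479}{2631430}$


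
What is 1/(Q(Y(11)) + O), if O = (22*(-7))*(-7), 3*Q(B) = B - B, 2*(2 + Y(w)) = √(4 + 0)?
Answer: 1/1078 ≈ 0.00092764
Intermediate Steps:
Y(w) = -1 (Y(w) = -2 + √(4 + 0)/2 = -2 + √4/2 = -2 + (½)*2 = -2 + 1 = -1)
Q(B) = 0 (Q(B) = (B - B)/3 = (⅓)*0 = 0)
O = 1078 (O = -154*(-7) = 1078)
1/(Q(Y(11)) + O) = 1/(0 + 1078) = 1/1078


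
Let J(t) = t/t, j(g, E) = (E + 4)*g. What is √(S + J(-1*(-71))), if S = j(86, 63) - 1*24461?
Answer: I*√18698 ≈ 136.74*I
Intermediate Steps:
j(g, E) = g*(4 + E) (j(g, E) = (4 + E)*g = g*(4 + E))
J(t) = 1
S = -18699 (S = 86*(4 + 63) - 1*24461 = 86*67 - 24461 = 5762 - 24461 = -18699)
√(S + J(-1*(-71))) = √(-18699 + 1) = √(-18698) = I*√18698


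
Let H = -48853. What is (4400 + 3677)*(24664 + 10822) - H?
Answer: 286669275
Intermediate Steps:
(4400 + 3677)*(24664 + 10822) - H = (4400 + 3677)*(24664 + 10822) - 1*(-48853) = 8077*35486 + 48853 = 286620422 + 48853 = 286669275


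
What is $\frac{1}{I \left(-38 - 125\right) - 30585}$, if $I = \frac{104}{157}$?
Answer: $- \frac{157}{4818797} \approx -3.2581 \cdot 10^{-5}$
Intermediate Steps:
$I = \frac{104}{157}$ ($I = 104 \cdot \frac{1}{157} = \frac{104}{157} \approx 0.66242$)
$\frac{1}{I \left(-38 - 125\right) - 30585} = \frac{1}{\frac{104 \left(-38 - 125\right)}{157} - 30585} = \frac{1}{\frac{104}{157} \left(-163\right) - 30585} = \frac{1}{- \frac{16952}{157} - 30585} = \frac{1}{- \frac{4818797}{157}} = - \frac{157}{4818797}$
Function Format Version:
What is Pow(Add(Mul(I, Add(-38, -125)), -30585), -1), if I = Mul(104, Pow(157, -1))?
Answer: Rational(-157, 4818797) ≈ -3.2581e-5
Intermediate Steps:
I = Rational(104, 157) (I = Mul(104, Rational(1, 157)) = Rational(104, 157) ≈ 0.66242)
Pow(Add(Mul(I, Add(-38, -125)), -30585), -1) = Pow(Add(Mul(Rational(104, 157), Add(-38, -125)), -30585), -1) = Pow(Add(Mul(Rational(104, 157), -163), -30585), -1) = Pow(Add(Rational(-16952, 157), -30585), -1) = Pow(Rational(-4818797, 157), -1) = Rational(-157, 4818797)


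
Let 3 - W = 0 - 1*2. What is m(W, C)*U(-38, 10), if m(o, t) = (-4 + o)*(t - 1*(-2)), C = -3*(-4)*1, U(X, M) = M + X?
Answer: -392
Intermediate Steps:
W = 5 (W = 3 - (0 - 1*2) = 3 - (0 - 2) = 3 - 1*(-2) = 3 + 2 = 5)
C = 12 (C = 12*1 = 12)
m(o, t) = (-4 + o)*(2 + t) (m(o, t) = (-4 + o)*(t + 2) = (-4 + o)*(2 + t))
m(W, C)*U(-38, 10) = (-8 - 4*12 + 2*5 + 5*12)*(10 - 38) = (-8 - 48 + 10 + 60)*(-28) = 14*(-28) = -392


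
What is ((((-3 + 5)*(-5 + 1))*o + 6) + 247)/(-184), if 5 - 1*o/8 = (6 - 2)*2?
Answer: -445/184 ≈ -2.4185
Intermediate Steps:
o = -24 (o = 40 - 8*(6 - 2)*2 = 40 - 32*2 = 40 - 8*8 = 40 - 64 = -24)
((((-3 + 5)*(-5 + 1))*o + 6) + 247)/(-184) = ((((-3 + 5)*(-5 + 1))*(-24) + 6) + 247)/(-184) = -(((2*(-4))*(-24) + 6) + 247)/184 = -((-8*(-24) + 6) + 247)/184 = -((192 + 6) + 247)/184 = -(198 + 247)/184 = -1/184*445 = -445/184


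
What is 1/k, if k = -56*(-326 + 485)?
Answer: -1/8904 ≈ -0.00011231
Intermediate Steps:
k = -8904 (k = -56*159 = -8904)
1/k = 1/(-8904) = -1/8904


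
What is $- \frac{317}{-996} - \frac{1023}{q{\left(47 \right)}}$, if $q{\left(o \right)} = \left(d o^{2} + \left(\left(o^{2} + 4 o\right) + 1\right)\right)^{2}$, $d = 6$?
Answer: $\frac{19414814765}{61001290896} \approx 0.31827$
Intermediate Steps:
$q{\left(o \right)} = \left(1 + 4 o + 7 o^{2}\right)^{2}$ ($q{\left(o \right)} = \left(6 o^{2} + \left(\left(o^{2} + 4 o\right) + 1\right)\right)^{2} = \left(6 o^{2} + \left(1 + o^{2} + 4 o\right)\right)^{2} = \left(1 + 4 o + 7 o^{2}\right)^{2}$)
$- \frac{317}{-996} - \frac{1023}{q{\left(47 \right)}} = - \frac{317}{-996} - \frac{1023}{\left(1 + 4 \cdot 47 + 7 \cdot 47^{2}\right)^{2}} = \left(-317\right) \left(- \frac{1}{996}\right) - \frac{1023}{\left(1 + 188 + 7 \cdot 2209\right)^{2}} = \frac{317}{996} - \frac{1023}{\left(1 + 188 + 15463\right)^{2}} = \frac{317}{996} - \frac{1023}{15652^{2}} = \frac{317}{996} - \frac{1023}{244985104} = \frac{19414814765}{61001290896}$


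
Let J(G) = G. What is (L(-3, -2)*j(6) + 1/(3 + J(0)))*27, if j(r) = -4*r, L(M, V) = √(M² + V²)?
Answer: 9 - 648*√13 ≈ -2327.4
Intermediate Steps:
(L(-3, -2)*j(6) + 1/(3 + J(0)))*27 = (√((-3)² + (-2)²)*(-4*6) + 1/(3 + 0))*27 = (√(9 + 4)*(-24) + 1/3)*27 = (√13*(-24) + ⅓)*27 = (-24*√13 + ⅓)*27 = (⅓ - 24*√13)*27 = 9 - 648*√13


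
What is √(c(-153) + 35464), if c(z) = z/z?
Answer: √35465 ≈ 188.32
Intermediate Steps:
c(z) = 1
√(c(-153) + 35464) = √(1 + 35464) = √35465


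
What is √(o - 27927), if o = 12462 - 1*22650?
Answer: 33*I*√35 ≈ 195.23*I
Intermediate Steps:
o = -10188 (o = 12462 - 22650 = -10188)
√(o - 27927) = √(-10188 - 27927) = √(-38115) = 33*I*√35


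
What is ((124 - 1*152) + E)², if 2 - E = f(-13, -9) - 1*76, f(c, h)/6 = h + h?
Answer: 24964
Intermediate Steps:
f(c, h) = 12*h (f(c, h) = 6*(h + h) = 6*(2*h) = 12*h)
E = 186 (E = 2 - (12*(-9) - 1*76) = 2 - (-108 - 76) = 2 - 1*(-184) = 2 + 184 = 186)
((124 - 1*152) + E)² = ((124 - 1*152) + 186)² = ((124 - 152) + 186)² = (-28 + 186)² = 158² = 24964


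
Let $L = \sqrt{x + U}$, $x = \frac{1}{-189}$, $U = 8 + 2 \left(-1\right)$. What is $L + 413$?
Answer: $413 + \frac{\sqrt{23793}}{63} \approx 415.45$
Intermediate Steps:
$U = 6$ ($U = 8 - 2 = 6$)
$x = - \frac{1}{189} \approx -0.005291$
$L = \frac{\sqrt{23793}}{63}$ ($L = \sqrt{- \frac{1}{189} + 6} = \sqrt{\frac{1133}{189}} = \frac{\sqrt{23793}}{63} \approx 2.4484$)
$L + 413 = \frac{\sqrt{23793}}{63} + 413 = 413 + \frac{\sqrt{23793}}{63}$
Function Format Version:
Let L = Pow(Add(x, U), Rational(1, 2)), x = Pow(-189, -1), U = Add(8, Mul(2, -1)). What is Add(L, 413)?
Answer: Add(413, Mul(Rational(1, 63), Pow(23793, Rational(1, 2)))) ≈ 415.45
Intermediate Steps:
U = 6 (U = Add(8, -2) = 6)
x = Rational(-1, 189) ≈ -0.0052910
L = Mul(Rational(1, 63), Pow(23793, Rational(1, 2))) (L = Pow(Add(Rational(-1, 189), 6), Rational(1, 2)) = Pow(Rational(1133, 189), Rational(1, 2)) = Mul(Rational(1, 63), Pow(23793, Rational(1, 2))) ≈ 2.4484)
Add(L, 413) = Add(Mul(Rational(1, 63), Pow(23793, Rational(1, 2))), 413) = Add(413, Mul(Rational(1, 63), Pow(23793, Rational(1, 2))))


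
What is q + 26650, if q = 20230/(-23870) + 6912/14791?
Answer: 134413513543/5043731 ≈ 26650.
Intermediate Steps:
q = -1917607/5043731 (q = 20230*(-1/23870) + 6912*(1/14791) = -289/341 + 6912/14791 = -1917607/5043731 ≈ -0.38020)
q + 26650 = -1917607/5043731 + 26650 = 134413513543/5043731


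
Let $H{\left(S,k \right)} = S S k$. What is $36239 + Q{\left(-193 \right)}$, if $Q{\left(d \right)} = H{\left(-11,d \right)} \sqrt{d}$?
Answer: $36239 - 23353 i \sqrt{193} \approx 36239.0 - 3.2443 \cdot 10^{5} i$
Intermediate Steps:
$H{\left(S,k \right)} = k S^{2}$ ($H{\left(S,k \right)} = S^{2} k = k S^{2}$)
$Q{\left(d \right)} = 121 d^{\frac{3}{2}}$ ($Q{\left(d \right)} = d \left(-11\right)^{2} \sqrt{d} = d 121 \sqrt{d} = 121 d \sqrt{d} = 121 d^{\frac{3}{2}}$)
$36239 + Q{\left(-193 \right)} = 36239 + 121 \left(-193\right)^{\frac{3}{2}} = 36239 + 121 \left(- 193 i \sqrt{193}\right) = 36239 - 23353 i \sqrt{193}$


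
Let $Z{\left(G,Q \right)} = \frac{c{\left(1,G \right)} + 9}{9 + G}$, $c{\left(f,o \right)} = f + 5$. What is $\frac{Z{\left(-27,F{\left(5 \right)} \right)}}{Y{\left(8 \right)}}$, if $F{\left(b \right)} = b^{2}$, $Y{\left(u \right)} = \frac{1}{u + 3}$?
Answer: $- \frac{55}{6} \approx -9.1667$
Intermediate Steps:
$Y{\left(u \right)} = \frac{1}{3 + u}$
$c{\left(f,o \right)} = 5 + f$
$Z{\left(G,Q \right)} = \frac{15}{9 + G}$ ($Z{\left(G,Q \right)} = \frac{\left(5 + 1\right) + 9}{9 + G} = \frac{6 + 9}{9 + G} = \frac{15}{9 + G}$)
$\frac{Z{\left(-27,F{\left(5 \right)} \right)}}{Y{\left(8 \right)}} = \frac{15 \frac{1}{9 - 27}}{\frac{1}{3 + 8}} = \frac{15 \frac{1}{-18}}{\frac{1}{11}} = 15 \left(- \frac{1}{18}\right) \frac{1}{\frac{1}{11}} = \left(- \frac{5}{6}\right) 11 = - \frac{55}{6}$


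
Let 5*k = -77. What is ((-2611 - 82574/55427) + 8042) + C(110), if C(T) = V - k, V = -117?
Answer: 1476550399/277135 ≈ 5327.9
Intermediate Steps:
k = -77/5 (k = (1/5)*(-77) = -77/5 ≈ -15.400)
C(T) = -508/5 (C(T) = -117 - 1*(-77/5) = -117 + 77/5 = -508/5)
((-2611 - 82574/55427) + 8042) + C(110) = ((-2611 - 82574/55427) + 8042) - 508/5 = (-144802471/55427 + 8042) - 508/5 = 300941463/55427 - 508/5 = 1476550399/277135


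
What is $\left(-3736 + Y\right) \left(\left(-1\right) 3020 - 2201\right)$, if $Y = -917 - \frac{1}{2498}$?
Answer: $\frac{60684701095}{2498} \approx 2.4293 \cdot 10^{7}$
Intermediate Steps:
$Y = - \frac{2290667}{2498}$ ($Y = -917 - \frac{1}{2498} = - \frac{2290667}{2498} \approx -917.0$)
$\left(-3736 + Y\right) \left(\left(-1\right) 3020 - 2201\right) = \left(-3736 - \frac{2290667}{2498}\right) \left(\left(-1\right) 3020 - 2201\right) = - \frac{11623195 \left(-3020 - 2201\right)}{2498} = \left(- \frac{11623195}{2498}\right) \left(-5221\right) = \frac{60684701095}{2498}$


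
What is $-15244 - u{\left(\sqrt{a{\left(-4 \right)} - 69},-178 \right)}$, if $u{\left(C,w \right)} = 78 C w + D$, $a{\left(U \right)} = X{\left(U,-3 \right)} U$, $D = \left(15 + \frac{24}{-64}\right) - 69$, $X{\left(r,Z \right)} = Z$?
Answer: $- \frac{121517}{8} + 13884 i \sqrt{57} \approx -15190.0 + 1.0482 \cdot 10^{5} i$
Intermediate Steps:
$D = - \frac{435}{8}$ ($D = \left(15 + 24 \left(- \frac{1}{64}\right)\right) - 69 = \left(15 - \frac{3}{8}\right) - 69 = \frac{117}{8} - 69 = - \frac{435}{8} \approx -54.375$)
$a{\left(U \right)} = - 3 U$
$u{\left(C,w \right)} = - \frac{435}{8} + 78 C w$ ($u{\left(C,w \right)} = 78 C w - \frac{435}{8} = - \frac{435}{8} + 78 C w$)
$-15244 - u{\left(\sqrt{a{\left(-4 \right)} - 69},-178 \right)} = -15244 - \left(- \frac{435}{8} + 78 \sqrt{\left(-3\right) \left(-4\right) - 69} \left(-178\right)\right) = -15244 - \left(- \frac{435}{8} + 78 \sqrt{12 - 69} \left(-178\right)\right) = -15244 - \left(- \frac{435}{8} + 78 \sqrt{-57} \left(-178\right)\right) = -15244 - \left(- \frac{435}{8} + 78 i \sqrt{57} \left(-178\right)\right) = -15244 - \left(- \frac{435}{8} - 13884 i \sqrt{57}\right) = -15244 + \left(\frac{435}{8} + 13884 i \sqrt{57}\right) = - \frac{121517}{8} + 13884 i \sqrt{57}$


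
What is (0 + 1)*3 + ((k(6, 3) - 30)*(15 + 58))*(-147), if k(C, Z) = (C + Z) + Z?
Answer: 193161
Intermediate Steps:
k(C, Z) = C + 2*Z
(0 + 1)*3 + ((k(6, 3) - 30)*(15 + 58))*(-147) = (0 + 1)*3 + (((6 + 2*3) - 30)*(15 + 58))*(-147) = 1*3 + (((6 + 6) - 30)*73)*(-147) = 3 + ((12 - 30)*73)*(-147) = 3 - 18*73*(-147) = 3 - 1314*(-147) = 3 + 193158 = 193161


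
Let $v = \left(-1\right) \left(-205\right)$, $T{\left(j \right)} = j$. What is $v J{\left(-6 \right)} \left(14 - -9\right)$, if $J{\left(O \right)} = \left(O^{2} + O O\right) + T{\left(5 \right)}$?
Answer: $363055$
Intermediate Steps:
$J{\left(O \right)} = 5 + 2 O^{2}$ ($J{\left(O \right)} = \left(O^{2} + O O\right) + 5 = \left(O^{2} + O^{2}\right) + 5 = 2 O^{2} + 5 = 5 + 2 O^{2}$)
$v = 205$
$v J{\left(-6 \right)} \left(14 - -9\right) = 205 \left(5 + 2 \left(-6\right)^{2}\right) \left(14 - -9\right) = 205 \left(5 + 2 \cdot 36\right) \left(14 + 9\right) = 205 \left(5 + 72\right) 23 = 205 \cdot 77 \cdot 23 = 15785 \cdot 23 = 363055$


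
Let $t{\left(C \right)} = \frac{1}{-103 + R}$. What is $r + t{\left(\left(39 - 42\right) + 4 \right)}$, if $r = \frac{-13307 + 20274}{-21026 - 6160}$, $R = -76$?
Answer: $- \frac{1274279}{4866294} \approx -0.26186$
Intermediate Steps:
$r = - \frac{6967}{27186}$ ($r = \frac{6967}{-21026 - 6160} = \frac{6967}{-27186} = 6967 \left(- \frac{1}{27186}\right) = - \frac{6967}{27186} \approx -0.25627$)
$t{\left(C \right)} = - \frac{1}{179}$ ($t{\left(C \right)} = \frac{1}{-103 - 76} = \frac{1}{-179} = - \frac{1}{179}$)
$r + t{\left(\left(39 - 42\right) + 4 \right)} = - \frac{6967}{27186} - \frac{1}{179} = - \frac{1274279}{4866294}$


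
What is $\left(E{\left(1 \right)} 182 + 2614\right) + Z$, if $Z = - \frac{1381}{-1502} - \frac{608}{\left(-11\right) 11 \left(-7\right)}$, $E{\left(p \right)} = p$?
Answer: $\frac{3557310915}{1272194} \approx 2796.2$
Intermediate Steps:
$Z = \frac{256491}{1272194}$ ($Z = \left(-1381\right) \left(- \frac{1}{1502}\right) - \frac{608}{\left(-121\right) \left(-7\right)} = \frac{1381}{1502} - \frac{608}{847} = \frac{256491}{1272194} \approx 0.20161$)
$\left(E{\left(1 \right)} 182 + 2614\right) + Z = \left(1 \cdot 182 + 2614\right) + \frac{256491}{1272194} = \left(182 + 2614\right) + \frac{256491}{1272194} = 2796 + \frac{256491}{1272194} = \frac{3557310915}{1272194}$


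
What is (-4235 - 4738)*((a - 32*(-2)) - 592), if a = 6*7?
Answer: 4360878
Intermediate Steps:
a = 42
(-4235 - 4738)*((a - 32*(-2)) - 592) = (-4235 - 4738)*((42 - 32*(-2)) - 592) = -8973*((42 + 64) - 592) = -8973*(106 - 592) = -8973*(-486) = 4360878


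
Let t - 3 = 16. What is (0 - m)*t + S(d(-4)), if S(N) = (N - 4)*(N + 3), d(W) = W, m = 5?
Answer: -87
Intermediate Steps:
t = 19 (t = 3 + 16 = 19)
S(N) = (-4 + N)*(3 + N)
(0 - m)*t + S(d(-4)) = (0 - 1*5)*19 + (-12 + (-4)² - 1*(-4)) = (0 - 5)*19 + (-12 + 16 + 4) = -5*19 + 8 = -95 + 8 = -87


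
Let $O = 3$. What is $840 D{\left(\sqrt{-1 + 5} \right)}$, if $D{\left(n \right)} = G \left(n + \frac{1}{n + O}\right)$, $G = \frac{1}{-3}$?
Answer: $-616$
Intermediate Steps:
$G = - \frac{1}{3} \approx -0.33333$
$D{\left(n \right)} = - \frac{n}{3} - \frac{1}{3 \left(3 + n\right)}$ ($D{\left(n \right)} = - \frac{n + \frac{1}{n + 3}}{3} = - \frac{n + \frac{1}{3 + n}}{3} = - \frac{n}{3} - \frac{1}{3 \left(3 + n\right)}$)
$840 D{\left(\sqrt{-1 + 5} \right)} = 840 \frac{-1 - \left(\sqrt{-1 + 5}\right)^{2} - 3 \sqrt{-1 + 5}}{3 \left(3 + \sqrt{-1 + 5}\right)} = 840 \frac{-1 - \left(\sqrt{4}\right)^{2} - 3 \sqrt{4}}{3 \left(3 + \sqrt{4}\right)} = 840 \frac{-1 - 2^{2} - 6}{3 \left(3 + 2\right)} = 840 \frac{-1 - 4 - 6}{3 \cdot 5} = 840 \cdot \frac{1}{3} \cdot \frac{1}{5} \left(-1 - 4 - 6\right) = 840 \cdot \frac{1}{3} \cdot \frac{1}{5} \left(-11\right) = 840 \left(- \frac{11}{15}\right) = -616$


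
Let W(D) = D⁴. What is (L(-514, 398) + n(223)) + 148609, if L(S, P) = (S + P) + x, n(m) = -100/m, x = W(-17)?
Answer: 51739022/223 ≈ 2.3201e+5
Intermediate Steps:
x = 83521 (x = (-17)⁴ = 83521)
L(S, P) = 83521 + P + S (L(S, P) = (S + P) + 83521 = (P + S) + 83521 = 83521 + P + S)
(L(-514, 398) + n(223)) + 148609 = ((83521 + 398 - 514) - 100/223) + 148609 = (83405 - 100*1/223) + 148609 = (83405 - 100/223) + 148609 = 18599215/223 + 148609 = 51739022/223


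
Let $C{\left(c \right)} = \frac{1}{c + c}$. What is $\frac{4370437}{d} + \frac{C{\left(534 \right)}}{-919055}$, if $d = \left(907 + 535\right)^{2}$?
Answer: $\frac{268112854337126}{127562579558085} \approx 2.1018$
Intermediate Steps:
$C{\left(c \right)} = \frac{1}{2 c}$
$d = 2079364$ ($d = 1442^{2} = 2079364$)
$\frac{4370437}{d} + \frac{C{\left(534 \right)}}{-919055} = \frac{4370437}{2079364} + \frac{\frac{1}{2} \cdot \frac{1}{534}}{-919055} = 4370437 \cdot \frac{1}{2079364} + \frac{1}{2} \cdot \frac{1}{534} \left(- \frac{1}{919055}\right) = \frac{4370437}{2079364} + \frac{1}{1068} \left(- \frac{1}{919055}\right) = \frac{4370437}{2079364} - \frac{1}{981550740} = \frac{268112854337126}{127562579558085}$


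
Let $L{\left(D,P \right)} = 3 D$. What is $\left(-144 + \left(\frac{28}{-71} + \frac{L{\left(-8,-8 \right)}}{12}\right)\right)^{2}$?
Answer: $\frac{108035236}{5041} \approx 21431.0$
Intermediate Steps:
$\left(-144 + \left(\frac{28}{-71} + \frac{L{\left(-8,-8 \right)}}{12}\right)\right)^{2} = \left(-144 + \left(\frac{28}{-71} + \frac{3 \left(-8\right)}{12}\right)\right)^{2} = \left(-144 + \left(28 \left(- \frac{1}{71}\right) - 2\right)\right)^{2} = \left(-144 - \frac{170}{71}\right)^{2} = \left(- \frac{10394}{71}\right)^{2} = \frac{108035236}{5041}$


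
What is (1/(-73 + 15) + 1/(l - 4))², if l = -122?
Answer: 2116/3337929 ≈ 0.00063393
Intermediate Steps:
(1/(-73 + 15) + 1/(l - 4))² = (1/(-73 + 15) + 1/(-122 - 4))² = (1/(-58) + 1/(-126))² = (-1/58 - 1/126)² = (-46/1827)² = 2116/3337929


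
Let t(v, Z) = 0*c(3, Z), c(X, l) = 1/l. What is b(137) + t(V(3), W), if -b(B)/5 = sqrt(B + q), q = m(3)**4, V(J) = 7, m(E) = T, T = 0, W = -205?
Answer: -5*sqrt(137) ≈ -58.523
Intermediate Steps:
m(E) = 0
t(v, Z) = 0 (t(v, Z) = 0/Z = 0)
q = 0 (q = 0**4 = 0)
b(B) = -5*sqrt(B) (b(B) = -5*sqrt(B + 0) = -5*sqrt(B))
b(137) + t(V(3), W) = -5*sqrt(137) + 0 = -5*sqrt(137)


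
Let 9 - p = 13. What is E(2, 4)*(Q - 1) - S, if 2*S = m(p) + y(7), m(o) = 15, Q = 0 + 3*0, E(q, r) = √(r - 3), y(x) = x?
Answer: -12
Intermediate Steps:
p = -4 (p = 9 - 1*13 = 9 - 13 = -4)
E(q, r) = √(-3 + r)
Q = 0 (Q = 0 + 0 = 0)
S = 11 (S = (15 + 7)/2 = (½)*22 = 11)
E(2, 4)*(Q - 1) - S = √(-3 + 4)*(0 - 1) - 1*11 = √1*(-1) - 11 = 1*(-1) - 11 = -1 - 11 = -12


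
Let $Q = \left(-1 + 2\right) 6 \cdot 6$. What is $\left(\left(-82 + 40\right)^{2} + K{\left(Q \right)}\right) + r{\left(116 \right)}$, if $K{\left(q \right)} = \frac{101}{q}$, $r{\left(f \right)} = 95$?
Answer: $\frac{67025}{36} \approx 1861.8$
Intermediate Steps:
$Q = 36$ ($Q = 1 \cdot 36 = 36$)
$\left(\left(-82 + 40\right)^{2} + K{\left(Q \right)}\right) + r{\left(116 \right)} = \left(\left(-82 + 40\right)^{2} + \frac{101}{36}\right) + 95 = \left(\left(-42\right)^{2} + 101 \cdot \frac{1}{36}\right) + 95 = \left(1764 + \frac{101}{36}\right) + 95 = \frac{63605}{36} + 95 = \frac{67025}{36}$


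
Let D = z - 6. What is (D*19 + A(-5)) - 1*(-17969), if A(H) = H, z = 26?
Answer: 18344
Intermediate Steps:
D = 20 (D = 26 - 6 = 20)
(D*19 + A(-5)) - 1*(-17969) = (20*19 - 5) - 1*(-17969) = (380 - 5) + 17969 = 375 + 17969 = 18344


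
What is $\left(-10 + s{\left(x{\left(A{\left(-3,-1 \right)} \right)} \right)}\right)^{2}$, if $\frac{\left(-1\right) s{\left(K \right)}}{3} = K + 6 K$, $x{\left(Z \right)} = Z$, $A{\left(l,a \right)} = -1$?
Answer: $121$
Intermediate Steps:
$s{\left(K \right)} = - 21 K$ ($s{\left(K \right)} = - 3 \left(K + 6 K\right) = - 3 \cdot 7 K = - 21 K$)
$\left(-10 + s{\left(x{\left(A{\left(-3,-1 \right)} \right)} \right)}\right)^{2} = \left(-10 - -21\right)^{2} = \left(-10 + 21\right)^{2} = 11^{2} = 121$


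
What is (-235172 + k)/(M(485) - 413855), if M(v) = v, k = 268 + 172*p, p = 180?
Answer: 101972/206685 ≈ 0.49337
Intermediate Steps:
k = 31228 (k = 268 + 172*180 = 268 + 30960 = 31228)
(-235172 + k)/(M(485) - 413855) = (-235172 + 31228)/(485 - 413855) = -203944/(-413370) = -203944*(-1/413370) = 101972/206685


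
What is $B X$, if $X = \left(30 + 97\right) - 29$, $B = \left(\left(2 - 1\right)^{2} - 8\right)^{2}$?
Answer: $4802$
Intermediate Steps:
$B = 49$ ($B = \left(1^{2} - 8\right)^{2} = \left(1 - 8\right)^{2} = \left(-7\right)^{2} = 49$)
$X = 98$ ($X = 127 - 29 = 98$)
$B X = 49 \cdot 98 = 4802$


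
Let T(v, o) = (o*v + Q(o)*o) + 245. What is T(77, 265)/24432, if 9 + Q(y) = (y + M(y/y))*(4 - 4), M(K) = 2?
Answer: 18265/24432 ≈ 0.74759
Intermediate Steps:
Q(y) = -9 (Q(y) = -9 + (y + 2)*(4 - 4) = -9 + (2 + y)*0 = -9 + 0 = -9)
T(v, o) = 245 - 9*o + o*v (T(v, o) = (o*v - 9*o) + 245 = (-9*o + o*v) + 245 = 245 - 9*o + o*v)
T(77, 265)/24432 = (245 - 9*265 + 265*77)/24432 = (245 - 2385 + 20405)*(1/24432) = 18265*(1/24432) = 18265/24432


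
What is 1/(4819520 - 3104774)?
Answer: 1/1714746 ≈ 5.8318e-7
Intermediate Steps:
1/(4819520 - 3104774) = 1/1714746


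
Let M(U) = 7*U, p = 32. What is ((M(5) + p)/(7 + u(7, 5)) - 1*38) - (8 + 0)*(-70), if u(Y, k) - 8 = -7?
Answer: 4243/8 ≈ 530.38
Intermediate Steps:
u(Y, k) = 1 (u(Y, k) = 8 - 7 = 1)
((M(5) + p)/(7 + u(7, 5)) - 1*38) - (8 + 0)*(-70) = ((7*5 + 32)/(7 + 1) - 1*38) - (8 + 0)*(-70) = ((35 + 32)/8 - 38) - 1*8*(-70) = (67*(⅛) - 38) - 8*(-70) = (67/8 - 38) + 560 = -237/8 + 560 = 4243/8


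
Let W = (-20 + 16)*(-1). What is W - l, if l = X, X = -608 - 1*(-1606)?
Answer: -994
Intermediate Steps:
X = 998 (X = -608 + 1606 = 998)
W = 4 (W = -4*(-1) = 4)
l = 998
W - l = 4 - 1*998 = 4 - 998 = -994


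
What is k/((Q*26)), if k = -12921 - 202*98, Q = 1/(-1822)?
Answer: 29805187/13 ≈ 2.2927e+6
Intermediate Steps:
Q = -1/1822 ≈ -0.00054885
k = -32717 (k = -12921 - 1*19796 = -12921 - 19796 = -32717)
k/((Q*26)) = -32717/((-1/1822*26)) = -32717/(-13/911) = -32717*(-911/13) = 29805187/13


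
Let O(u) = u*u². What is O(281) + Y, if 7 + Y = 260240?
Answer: 22448274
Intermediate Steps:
Y = 260233 (Y = -7 + 260240 = 260233)
O(u) = u³
O(281) + Y = 281³ + 260233 = 22188041 + 260233 = 22448274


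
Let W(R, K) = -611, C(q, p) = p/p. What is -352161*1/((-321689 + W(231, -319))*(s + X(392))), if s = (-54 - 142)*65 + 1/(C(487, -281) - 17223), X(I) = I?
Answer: -3032458371/34269716965550 ≈ -8.8488e-5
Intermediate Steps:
C(q, p) = 1
s = -219408281/17222 (s = (-54 - 142)*65 + 1/(1 - 17223) = -196*65 + 1/(-17222) = -12740 - 1/17222 = -219408281/17222 ≈ -12740.)
-352161*1/((-321689 + W(231, -319))*(s + X(392))) = -352161*1/((-321689 - 611)*(-219408281/17222 + 392)) = -352161/((-322300*(-212657257/17222))) = -352161/34269716965550/8611 = -352161*8611/34269716965550 = -3032458371/34269716965550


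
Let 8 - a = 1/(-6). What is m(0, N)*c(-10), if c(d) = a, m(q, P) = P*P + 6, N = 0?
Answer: 49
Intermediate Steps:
m(q, P) = 6 + P² (m(q, P) = P² + 6 = 6 + P²)
a = 49/6 (a = 8 - 1/(-6) = 8 - 1*(-⅙) = 8 + ⅙ = 49/6 ≈ 8.1667)
c(d) = 49/6
m(0, N)*c(-10) = (6 + 0²)*(49/6) = (6 + 0)*(49/6) = 6*(49/6) = 49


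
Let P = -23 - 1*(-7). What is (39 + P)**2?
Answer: 529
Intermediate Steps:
P = -16 (P = -23 + 7 = -16)
(39 + P)**2 = (39 - 16)**2 = 23**2 = 529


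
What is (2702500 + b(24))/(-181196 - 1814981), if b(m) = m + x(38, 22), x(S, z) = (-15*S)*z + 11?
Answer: -2689995/1996177 ≈ -1.3476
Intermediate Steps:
x(S, z) = 11 - 15*S*z (x(S, z) = -15*S*z + 11 = 11 - 15*S*z)
b(m) = -12529 + m (b(m) = m + (11 - 15*38*22) = m + (11 - 12540) = m - 12529 = -12529 + m)
(2702500 + b(24))/(-181196 - 1814981) = (2702500 + (-12529 + 24))/(-181196 - 1814981) = (2702500 - 12505)/(-1996177) = 2689995*(-1/1996177) = -2689995/1996177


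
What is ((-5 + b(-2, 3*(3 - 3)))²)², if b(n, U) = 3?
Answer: 16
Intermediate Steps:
((-5 + b(-2, 3*(3 - 3)))²)² = ((-5 + 3)²)² = ((-2)²)² = 4² = 16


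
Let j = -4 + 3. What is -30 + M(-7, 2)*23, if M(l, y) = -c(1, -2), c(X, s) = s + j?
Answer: 39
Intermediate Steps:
j = -1
c(X, s) = -1 + s (c(X, s) = s - 1 = -1 + s)
M(l, y) = 3 (M(l, y) = -(-1 - 2) = -1*(-3) = 3)
-30 + M(-7, 2)*23 = -30 + 3*23 = -30 + 69 = 39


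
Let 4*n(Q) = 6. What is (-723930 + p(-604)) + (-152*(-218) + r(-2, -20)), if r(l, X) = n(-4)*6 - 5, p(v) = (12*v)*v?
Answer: 3687002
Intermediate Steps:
n(Q) = 3/2 (n(Q) = (¼)*6 = 3/2)
p(v) = 12*v²
r(l, X) = 4 (r(l, X) = (3/2)*6 - 5 = 9 - 5 = 4)
(-723930 + p(-604)) + (-152*(-218) + r(-2, -20)) = (-723930 + 12*(-604)²) + (-152*(-218) + 4) = (-723930 + 12*364816) + (33136 + 4) = (-723930 + 4377792) + 33140 = 3653862 + 33140 = 3687002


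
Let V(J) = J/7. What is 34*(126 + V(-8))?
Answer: 29716/7 ≈ 4245.1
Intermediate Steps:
V(J) = J/7 (V(J) = J*(1/7) = J/7)
34*(126 + V(-8)) = 34*(126 + (1/7)*(-8)) = 34*(126 - 8/7) = 34*(874/7) = 29716/7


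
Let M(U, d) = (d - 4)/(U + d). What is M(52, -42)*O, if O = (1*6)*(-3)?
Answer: 414/5 ≈ 82.800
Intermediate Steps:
M(U, d) = (-4 + d)/(U + d)
O = -18 (O = 6*(-3) = -18)
M(52, -42)*O = ((-4 - 42)/(52 - 42))*(-18) = (-46/10)*(-18) = ((1/10)*(-46))*(-18) = -23/5*(-18) = 414/5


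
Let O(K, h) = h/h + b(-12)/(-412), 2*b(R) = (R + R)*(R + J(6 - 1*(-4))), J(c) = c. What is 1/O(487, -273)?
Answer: 103/97 ≈ 1.0619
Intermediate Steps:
b(R) = R*(10 + R) (b(R) = ((R + R)*(R + (6 - 1*(-4))))/2 = ((2*R)*(R + (6 + 4)))/2 = ((2*R)*(R + 10))/2 = ((2*R)*(10 + R))/2 = (2*R*(10 + R))/2 = R*(10 + R))
O(K, h) = 97/103 (O(K, h) = h/h - 12*(10 - 12)/(-412) = 1 - 12*(-2)*(-1/412) = 1 + 24*(-1/412) = 1 - 6/103 = 97/103)
1/O(487, -273) = 1/(97/103) = 103/97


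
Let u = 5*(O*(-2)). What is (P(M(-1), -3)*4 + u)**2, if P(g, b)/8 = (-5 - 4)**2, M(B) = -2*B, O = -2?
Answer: 6822544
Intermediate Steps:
P(g, b) = 648 (P(g, b) = 8*(-5 - 4)**2 = 8*(-9)**2 = 8*81 = 648)
u = 20 (u = 5*(-2*(-2)) = 5*4 = 20)
(P(M(-1), -3)*4 + u)**2 = (648*4 + 20)**2 = (2592 + 20)**2 = 2612**2 = 6822544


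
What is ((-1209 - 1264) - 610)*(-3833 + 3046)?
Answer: 2426321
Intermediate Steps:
((-1209 - 1264) - 610)*(-3833 + 3046) = (-2473 - 610)*(-787) = -3083*(-787) = 2426321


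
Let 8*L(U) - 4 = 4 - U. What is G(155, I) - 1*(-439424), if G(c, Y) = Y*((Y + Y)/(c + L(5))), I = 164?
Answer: 546634368/1243 ≈ 4.3977e+5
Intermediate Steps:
L(U) = 1 - U/8 (L(U) = ½ + (4 - U)/8 = ½ + (½ - U/8) = 1 - U/8)
G(c, Y) = 2*Y²/(3/8 + c) (G(c, Y) = Y*((Y + Y)/(c + (1 - ⅛*5))) = Y*((2*Y)/(c + (1 - 5/8))) = Y*((2*Y)/(c + 3/8)) = Y*((2*Y)/(3/8 + c)) = Y*(2*Y/(3/8 + c)) = 2*Y²/(3/8 + c))
G(155, I) - 1*(-439424) = 16*164²/(3 + 8*155) - 1*(-439424) = 16*26896/(3 + 1240) + 439424 = 16*26896/1243 + 439424 = 16*26896*(1/1243) + 439424 = 430336/1243 + 439424 = 546634368/1243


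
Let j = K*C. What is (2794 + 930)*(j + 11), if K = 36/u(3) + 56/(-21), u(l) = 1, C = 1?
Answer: 495292/3 ≈ 1.6510e+5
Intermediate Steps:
K = 100/3 (K = 36/1 + 56/(-21) = 36*1 + 56*(-1/21) = 36 - 8/3 = 100/3 ≈ 33.333)
j = 100/3 (j = (100/3)*1 = 100/3 ≈ 33.333)
(2794 + 930)*(j + 11) = (2794 + 930)*(100/3 + 11) = 3724*(133/3) = 495292/3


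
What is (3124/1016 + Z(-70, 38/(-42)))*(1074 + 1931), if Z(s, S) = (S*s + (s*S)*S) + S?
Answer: 394391225/16002 ≈ 24646.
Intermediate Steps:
Z(s, S) = S + S*s + s*S² (Z(s, S) = (S*s + (S*s)*S) + S = (S*s + s*S²) + S = S + S*s + s*S²)
(3124/1016 + Z(-70, 38/(-42)))*(1074 + 1931) = (3124/1016 + (38/(-42))*(1 - 70 + (38/(-42))*(-70)))*(1074 + 1931) = (3124*(1/1016) + (38*(-1/42))*(1 - 70 + (38*(-1/42))*(-70)))*3005 = (781/254 - 19*(1 - 70 - 19/21*(-70))/21)*3005 = (781/254 - 19*(1 - 70 + 190/3)/21)*3005 = (781/254 - 19/21*(-17/3))*3005 = (781/254 + 323/63)*3005 = (131245/16002)*3005 = 394391225/16002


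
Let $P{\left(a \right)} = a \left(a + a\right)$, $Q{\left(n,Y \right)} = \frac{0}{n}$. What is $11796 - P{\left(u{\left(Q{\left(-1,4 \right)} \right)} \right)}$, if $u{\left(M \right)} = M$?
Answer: $11796$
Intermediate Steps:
$Q{\left(n,Y \right)} = 0$
$P{\left(a \right)} = 2 a^{2}$ ($P{\left(a \right)} = a 2 a = 2 a^{2}$)
$11796 - P{\left(u{\left(Q{\left(-1,4 \right)} \right)} \right)} = 11796 - 2 \cdot 0^{2} = 11796 - 2 \cdot 0 = 11796 - 0 = 11796 + 0 = 11796$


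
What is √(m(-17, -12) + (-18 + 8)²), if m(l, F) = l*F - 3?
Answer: √301 ≈ 17.349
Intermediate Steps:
m(l, F) = -3 + F*l (m(l, F) = F*l - 3 = -3 + F*l)
√(m(-17, -12) + (-18 + 8)²) = √((-3 - 12*(-17)) + (-18 + 8)²) = √((-3 + 204) + (-10)²) = √(201 + 100) = √301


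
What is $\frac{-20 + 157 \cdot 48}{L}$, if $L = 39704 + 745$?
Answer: $\frac{7516}{40449} \approx 0.18581$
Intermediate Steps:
$L = 40449$
$\frac{-20 + 157 \cdot 48}{L} = \frac{-20 + 157 \cdot 48}{40449} = \left(-20 + 7536\right) \frac{1}{40449} = 7516 \cdot \frac{1}{40449} = \frac{7516}{40449}$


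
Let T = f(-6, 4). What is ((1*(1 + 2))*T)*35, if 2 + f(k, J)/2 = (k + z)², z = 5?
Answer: -210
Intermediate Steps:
f(k, J) = -4 + 2*(5 + k)² (f(k, J) = -4 + 2*(k + 5)² = -4 + 2*(5 + k)²)
T = -2 (T = -4 + 2*(5 - 6)² = -4 + 2*(-1)² = -4 + 2*1 = -4 + 2 = -2)
((1*(1 + 2))*T)*35 = ((1*(1 + 2))*(-2))*35 = ((1*3)*(-2))*35 = (3*(-2))*35 = -6*35 = -210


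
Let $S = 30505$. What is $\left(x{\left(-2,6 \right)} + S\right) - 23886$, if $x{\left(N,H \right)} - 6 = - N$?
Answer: $6627$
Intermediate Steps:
$x{\left(N,H \right)} = 6 - N$
$\left(x{\left(-2,6 \right)} + S\right) - 23886 = \left(\left(6 - -2\right) + 30505\right) - 23886 = \left(\left(6 + 2\right) + 30505\right) - 23886 = \left(8 + 30505\right) - 23886 = 30513 - 23886 = 6627$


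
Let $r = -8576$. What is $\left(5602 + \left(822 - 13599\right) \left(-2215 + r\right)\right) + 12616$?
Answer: $137894825$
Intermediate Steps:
$\left(5602 + \left(822 - 13599\right) \left(-2215 + r\right)\right) + 12616 = \left(5602 + \left(822 - 13599\right) \left(-2215 - 8576\right)\right) + 12616 = \left(5602 - -137876607\right) + 12616 = \left(5602 + 137876607\right) + 12616 = 137882209 + 12616 = 137894825$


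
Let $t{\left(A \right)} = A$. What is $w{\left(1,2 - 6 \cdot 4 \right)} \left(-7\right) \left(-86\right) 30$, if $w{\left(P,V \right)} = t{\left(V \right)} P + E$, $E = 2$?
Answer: $-361200$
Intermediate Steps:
$w{\left(P,V \right)} = 2 + P V$ ($w{\left(P,V \right)} = V P + 2 = P V + 2 = 2 + P V$)
$w{\left(1,2 - 6 \cdot 4 \right)} \left(-7\right) \left(-86\right) 30 = \left(2 + 1 \left(2 - 6 \cdot 4\right)\right) \left(-7\right) \left(-86\right) 30 = \left(2 + 1 \left(2 - 24\right)\right) \left(-7\right) \left(-86\right) 30 = \left(2 + 1 \left(-22\right)\right) \left(-7\right) \left(-86\right) 30 = \left(2 - 22\right) \left(-7\right) \left(-86\right) 30 = \left(-20\right) \left(-7\right) \left(-86\right) 30 = 140 \left(-86\right) 30 = \left(-12040\right) 30 = -361200$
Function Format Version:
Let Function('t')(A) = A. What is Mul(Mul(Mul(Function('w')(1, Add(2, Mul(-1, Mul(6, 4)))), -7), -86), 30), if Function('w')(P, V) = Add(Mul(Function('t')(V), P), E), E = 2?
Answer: -361200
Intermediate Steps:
Function('w')(P, V) = Add(2, Mul(P, V)) (Function('w')(P, V) = Add(Mul(V, P), 2) = Add(Mul(P, V), 2) = Add(2, Mul(P, V)))
Mul(Mul(Mul(Function('w')(1, Add(2, Mul(-1, Mul(6, 4)))), -7), -86), 30) = Mul(Mul(Mul(Add(2, Mul(1, Add(2, Mul(-1, Mul(6, 4))))), -7), -86), 30) = Mul(Mul(Mul(Add(2, Mul(1, Add(2, Mul(-1, 24)))), -7), -86), 30) = Mul(Mul(Mul(Add(2, Mul(1, Add(2, -24))), -7), -86), 30) = Mul(Mul(Mul(Add(2, Mul(1, -22)), -7), -86), 30) = Mul(Mul(Mul(Add(2, -22), -7), -86), 30) = Mul(Mul(Mul(-20, -7), -86), 30) = Mul(Mul(140, -86), 30) = Mul(-12040, 30) = -361200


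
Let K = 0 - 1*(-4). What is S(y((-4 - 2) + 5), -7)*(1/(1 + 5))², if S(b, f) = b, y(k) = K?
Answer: ⅑ ≈ 0.11111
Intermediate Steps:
K = 4 (K = 0 + 4 = 4)
y(k) = 4
S(y((-4 - 2) + 5), -7)*(1/(1 + 5))² = 4*(1/(1 + 5))² = 4*(1/6)² = 4*(⅙)² = 4*(1/36) = ⅑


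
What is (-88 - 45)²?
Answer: 17689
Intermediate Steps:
(-88 - 45)² = (-133)² = 17689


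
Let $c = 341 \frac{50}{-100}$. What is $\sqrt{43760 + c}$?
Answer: $\frac{\sqrt{174358}}{2} \approx 208.78$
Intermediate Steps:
$c = - \frac{341}{2}$ ($c = 341 \cdot 50 \left(- \frac{1}{100}\right) = 341 \left(- \frac{1}{2}\right) = - \frac{341}{2} \approx -170.5$)
$\sqrt{43760 + c} = \sqrt{43760 - \frac{341}{2}} = \sqrt{\frac{87179}{2}} = \frac{\sqrt{174358}}{2}$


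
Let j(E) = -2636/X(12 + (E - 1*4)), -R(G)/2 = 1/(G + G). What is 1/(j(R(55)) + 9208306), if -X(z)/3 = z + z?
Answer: 1317/12127411492 ≈ 1.0860e-7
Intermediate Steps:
R(G) = -1/G (R(G) = -2/(G + G) = -2*1/(2*G) = -1/G)
X(z) = -6*z (X(z) = -3*(z + z) = -6*z)
j(E) = -2636/(-48 - 6*E) (j(E) = -2636*(-1/(6*(12 + (E - 1*4)))) = -2636*(-1/(6*(12 + (E - 4)))) = -2636*(-1/(6*(12 + (-4 + E)))) = -2636*(-1/(6*(8 + E))) = -2636/(-48 - 6*E))
1/(j(R(55)) + 9208306) = 1/(1318/(3*(8 - 1/55)) + 9208306) = 1/(1318/(3*(439/55)) + 9208306) = 1/((1318/3)*(55/439) + 9208306) = 1/(72490/1317 + 9208306) = 1/(12127411492/1317) = 1317/12127411492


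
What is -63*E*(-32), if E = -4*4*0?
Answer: 0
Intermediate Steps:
E = 0 (E = -16*0 = 0)
-63*E*(-32) = -63*0*(-32) = 0*(-32) = 0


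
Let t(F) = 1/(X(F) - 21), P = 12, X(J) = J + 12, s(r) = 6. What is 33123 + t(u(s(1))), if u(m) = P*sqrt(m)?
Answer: 2881702/87 + 4*sqrt(6)/261 ≈ 33123.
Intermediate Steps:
X(J) = 12 + J
u(m) = 12*sqrt(m)
t(F) = 1/(-9 + F) (t(F) = 1/((12 + F) - 21) = 1/(-9 + F))
33123 + t(u(s(1))) = 33123 + 1/(-9 + 12*sqrt(6))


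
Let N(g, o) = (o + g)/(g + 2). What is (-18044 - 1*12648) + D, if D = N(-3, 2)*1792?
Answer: -28900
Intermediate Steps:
N(g, o) = (g + o)/(2 + g)
D = 1792 (D = ((-3 + 2)/(2 - 3))*1792 = (-1/(-1))*1792 = -1*(-1)*1792 = 1*1792 = 1792)
(-18044 - 1*12648) + D = (-18044 - 1*12648) + 1792 = (-18044 - 12648) + 1792 = -30692 + 1792 = -28900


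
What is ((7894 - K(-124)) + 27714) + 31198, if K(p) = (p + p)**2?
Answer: 5302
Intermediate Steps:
K(p) = 4*p**2 (K(p) = (2*p)**2 = 4*p**2)
((7894 - K(-124)) + 27714) + 31198 = ((7894 - 4*(-124)**2) + 27714) + 31198 = ((7894 - 4*15376) + 27714) + 31198 = ((7894 - 1*61504) + 27714) + 31198 = ((7894 - 61504) + 27714) + 31198 = (-53610 + 27714) + 31198 = -25896 + 31198 = 5302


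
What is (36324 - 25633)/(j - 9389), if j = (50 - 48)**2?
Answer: -10691/9385 ≈ -1.1392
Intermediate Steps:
j = 4 (j = 2**2 = 4)
(36324 - 25633)/(j - 9389) = (36324 - 25633)/(4 - 9389) = 10691/(-9385) = 10691*(-1/9385) = -10691/9385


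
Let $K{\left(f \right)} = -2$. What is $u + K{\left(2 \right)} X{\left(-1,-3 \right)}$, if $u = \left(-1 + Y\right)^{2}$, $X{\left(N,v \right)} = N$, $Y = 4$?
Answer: $11$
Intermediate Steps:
$u = 9$ ($u = \left(-1 + 4\right)^{2} = 3^{2} = 9$)
$u + K{\left(2 \right)} X{\left(-1,-3 \right)} = 9 - -2 = 9 + 2 = 11$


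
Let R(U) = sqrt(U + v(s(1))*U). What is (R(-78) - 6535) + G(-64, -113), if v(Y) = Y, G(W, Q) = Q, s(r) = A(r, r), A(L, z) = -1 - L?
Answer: -6648 + sqrt(78) ≈ -6639.2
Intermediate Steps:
s(r) = -1 - r
R(U) = sqrt(-U) (R(U) = sqrt(U + (-1 - 1*1)*U) = sqrt(U + (-1 - 1)*U) = sqrt(U - 2*U) = sqrt(-U))
(R(-78) - 6535) + G(-64, -113) = (sqrt(-1*(-78)) - 6535) - 113 = (sqrt(78) - 6535) - 113 = (-6535 + sqrt(78)) - 113 = -6648 + sqrt(78)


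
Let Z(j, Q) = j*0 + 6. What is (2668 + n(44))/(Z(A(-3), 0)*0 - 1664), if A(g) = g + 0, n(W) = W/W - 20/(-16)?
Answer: -10681/6656 ≈ -1.6047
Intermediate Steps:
n(W) = 9/4 (n(W) = 1 - 20*(-1/16) = 1 + 5/4 = 9/4)
A(g) = g
Z(j, Q) = 6 (Z(j, Q) = 0 + 6 = 6)
(2668 + n(44))/(Z(A(-3), 0)*0 - 1664) = (2668 + 9/4)/(6*0 - 1664) = 10681/(4*(0 - 1664)) = (10681/4)/(-1664) = (10681/4)*(-1/1664) = -10681/6656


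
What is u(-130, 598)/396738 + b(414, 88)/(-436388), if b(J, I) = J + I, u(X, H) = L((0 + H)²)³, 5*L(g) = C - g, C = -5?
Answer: -92394127601234981272/100191957375 ≈ -9.2217e+8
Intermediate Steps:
L(g) = -1 - g/5 (L(g) = (-5 - g)/5 = -1 - g/5)
u(X, H) = (-1 - H²/5)³ (u(X, H) = (-1 - (0 + H)²/5)³ = (-1 - H²/5)³)
b(J, I) = I + J
u(-130, 598)/396738 + b(414, 88)/(-436388) = -(5 + 598²)³/125/396738 + (88 + 414)/(-436388) = -(5 + 357604)³/125*(1/396738) + 502*(-1/436388) = -1/125*357609³*(1/396738) - 251/218194 = -1/125*45732539762417529*(1/396738) - 251/218194 = -45732539762417529/125*1/396738 - 251/218194 = -1693797768978427/1836750 - 251/218194 = -92394127601234981272/100191957375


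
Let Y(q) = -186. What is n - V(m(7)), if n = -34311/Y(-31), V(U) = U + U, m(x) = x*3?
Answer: 8833/62 ≈ 142.47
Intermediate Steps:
m(x) = 3*x
V(U) = 2*U
n = 11437/62 (n = -34311/(-186) = -34311*(-1/186) = 11437/62 ≈ 184.47)
n - V(m(7)) = 11437/62 - 2*3*7 = 11437/62 - 2*21 = 11437/62 - 1*42 = 11437/62 - 42 = 8833/62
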